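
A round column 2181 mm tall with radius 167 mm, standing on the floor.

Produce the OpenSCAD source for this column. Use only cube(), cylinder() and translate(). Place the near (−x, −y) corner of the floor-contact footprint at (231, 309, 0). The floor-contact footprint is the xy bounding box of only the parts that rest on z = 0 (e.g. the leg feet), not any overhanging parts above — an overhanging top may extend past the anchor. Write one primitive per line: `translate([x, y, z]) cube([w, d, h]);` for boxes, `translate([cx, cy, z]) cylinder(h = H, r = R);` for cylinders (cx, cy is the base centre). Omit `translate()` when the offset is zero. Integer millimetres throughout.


translate([398, 476, 0]) cylinder(h = 2181, r = 167);


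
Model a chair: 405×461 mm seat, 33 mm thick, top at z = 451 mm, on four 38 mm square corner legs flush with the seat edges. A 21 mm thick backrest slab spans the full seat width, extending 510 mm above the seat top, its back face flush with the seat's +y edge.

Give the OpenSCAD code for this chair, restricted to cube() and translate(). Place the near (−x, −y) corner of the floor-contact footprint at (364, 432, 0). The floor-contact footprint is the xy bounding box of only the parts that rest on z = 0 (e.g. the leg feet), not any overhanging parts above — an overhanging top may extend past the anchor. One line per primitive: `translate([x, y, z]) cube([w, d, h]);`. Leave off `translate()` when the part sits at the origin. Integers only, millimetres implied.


// leg_h = 451 - 33 = 418
translate([364, 432, 418]) cube([405, 461, 33]);
translate([364, 432, 0]) cube([38, 38, 418]);
translate([731, 432, 0]) cube([38, 38, 418]);
translate([364, 855, 0]) cube([38, 38, 418]);
translate([731, 855, 0]) cube([38, 38, 418]);
translate([364, 872, 451]) cube([405, 21, 510]);


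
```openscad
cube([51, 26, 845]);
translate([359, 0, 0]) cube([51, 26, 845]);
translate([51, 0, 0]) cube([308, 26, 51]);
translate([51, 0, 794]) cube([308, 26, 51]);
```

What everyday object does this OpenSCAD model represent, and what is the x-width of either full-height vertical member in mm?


A picture frame. The border width is 51 mm.

Four thin pieces enclosing a rectangular opening — a picture frame. The two full-height stiles are 845 mm tall; the top rail sits at z = 794 and is 51 mm tall, so the border above the opening is 845 − 794 = 51 mm, matching the stile x-width.


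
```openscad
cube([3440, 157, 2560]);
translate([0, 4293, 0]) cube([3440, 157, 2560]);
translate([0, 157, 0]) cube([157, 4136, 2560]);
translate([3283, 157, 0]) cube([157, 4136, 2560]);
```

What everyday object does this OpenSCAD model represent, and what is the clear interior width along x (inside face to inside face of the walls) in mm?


A house (or room) frame. The interior width is 3126 mm.

Four 2560 mm walls enclosing a rectangle with no floor or roof — a room or house frame. Outside width is 3440 mm and wall thickness is 157 mm, so the interior width is 3440 − 2 × 157 = 3126 mm.


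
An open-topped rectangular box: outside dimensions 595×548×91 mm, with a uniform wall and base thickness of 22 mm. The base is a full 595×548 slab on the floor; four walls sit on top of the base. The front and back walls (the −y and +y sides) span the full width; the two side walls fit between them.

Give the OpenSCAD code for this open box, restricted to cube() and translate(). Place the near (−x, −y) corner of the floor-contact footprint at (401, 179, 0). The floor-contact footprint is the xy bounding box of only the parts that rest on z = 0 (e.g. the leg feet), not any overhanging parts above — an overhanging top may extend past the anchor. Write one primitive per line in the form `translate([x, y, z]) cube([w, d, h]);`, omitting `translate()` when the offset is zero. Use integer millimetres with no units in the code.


translate([401, 179, 0]) cube([595, 548, 22]);
translate([401, 179, 22]) cube([595, 22, 69]);
translate([401, 705, 22]) cube([595, 22, 69]);
translate([401, 201, 22]) cube([22, 504, 69]);
translate([974, 201, 22]) cube([22, 504, 69]);


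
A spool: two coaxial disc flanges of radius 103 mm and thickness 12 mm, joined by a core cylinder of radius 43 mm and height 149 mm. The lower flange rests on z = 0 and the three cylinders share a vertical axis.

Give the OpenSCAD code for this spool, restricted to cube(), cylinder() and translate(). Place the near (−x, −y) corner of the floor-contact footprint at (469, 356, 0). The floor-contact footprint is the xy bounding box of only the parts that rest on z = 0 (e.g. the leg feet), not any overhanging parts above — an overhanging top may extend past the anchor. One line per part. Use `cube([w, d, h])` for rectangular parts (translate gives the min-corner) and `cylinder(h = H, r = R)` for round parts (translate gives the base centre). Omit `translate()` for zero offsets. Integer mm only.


translate([572, 459, 0]) cylinder(h = 12, r = 103);
translate([572, 459, 12]) cylinder(h = 149, r = 43);
translate([572, 459, 161]) cylinder(h = 12, r = 103);


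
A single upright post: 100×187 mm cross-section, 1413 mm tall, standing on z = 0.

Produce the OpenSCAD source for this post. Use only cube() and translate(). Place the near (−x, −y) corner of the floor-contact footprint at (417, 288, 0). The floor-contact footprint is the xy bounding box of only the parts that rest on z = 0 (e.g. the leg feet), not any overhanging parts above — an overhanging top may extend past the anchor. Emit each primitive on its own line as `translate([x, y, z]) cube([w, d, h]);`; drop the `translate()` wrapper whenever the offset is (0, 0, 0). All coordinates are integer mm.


translate([417, 288, 0]) cube([100, 187, 1413]);


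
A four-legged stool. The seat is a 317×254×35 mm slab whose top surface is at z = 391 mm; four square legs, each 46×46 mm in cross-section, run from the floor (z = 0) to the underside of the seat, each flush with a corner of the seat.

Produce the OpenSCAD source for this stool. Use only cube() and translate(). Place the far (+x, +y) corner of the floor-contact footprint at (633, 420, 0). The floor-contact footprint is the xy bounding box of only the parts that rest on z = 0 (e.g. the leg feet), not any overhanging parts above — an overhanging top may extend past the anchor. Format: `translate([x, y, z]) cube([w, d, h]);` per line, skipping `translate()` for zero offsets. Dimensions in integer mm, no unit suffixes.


translate([316, 166, 356]) cube([317, 254, 35]);
translate([316, 166, 0]) cube([46, 46, 356]);
translate([587, 166, 0]) cube([46, 46, 356]);
translate([316, 374, 0]) cube([46, 46, 356]);
translate([587, 374, 0]) cube([46, 46, 356]);


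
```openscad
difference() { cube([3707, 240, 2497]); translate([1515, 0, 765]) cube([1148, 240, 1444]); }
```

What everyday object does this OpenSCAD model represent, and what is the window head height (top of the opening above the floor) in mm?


A wall with a window opening. The window head height is 2209 mm.

A wall with a rectangular opening subtracted — a window. Sill at z = 765, opening 1444 mm tall, so the head is at 765 + 1444 = 2209 mm.


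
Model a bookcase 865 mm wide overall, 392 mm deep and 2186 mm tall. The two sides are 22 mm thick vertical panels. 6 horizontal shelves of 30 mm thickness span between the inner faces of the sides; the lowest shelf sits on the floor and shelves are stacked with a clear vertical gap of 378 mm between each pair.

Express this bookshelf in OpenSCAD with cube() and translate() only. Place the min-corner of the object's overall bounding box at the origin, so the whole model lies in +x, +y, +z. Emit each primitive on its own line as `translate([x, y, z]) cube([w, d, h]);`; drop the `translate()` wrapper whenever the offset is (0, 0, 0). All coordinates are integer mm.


cube([22, 392, 2186]);
translate([843, 0, 0]) cube([22, 392, 2186]);
translate([22, 0, 0]) cube([821, 392, 30]);
translate([22, 0, 408]) cube([821, 392, 30]);
translate([22, 0, 816]) cube([821, 392, 30]);
translate([22, 0, 1224]) cube([821, 392, 30]);
translate([22, 0, 1632]) cube([821, 392, 30]);
translate([22, 0, 2040]) cube([821, 392, 30]);


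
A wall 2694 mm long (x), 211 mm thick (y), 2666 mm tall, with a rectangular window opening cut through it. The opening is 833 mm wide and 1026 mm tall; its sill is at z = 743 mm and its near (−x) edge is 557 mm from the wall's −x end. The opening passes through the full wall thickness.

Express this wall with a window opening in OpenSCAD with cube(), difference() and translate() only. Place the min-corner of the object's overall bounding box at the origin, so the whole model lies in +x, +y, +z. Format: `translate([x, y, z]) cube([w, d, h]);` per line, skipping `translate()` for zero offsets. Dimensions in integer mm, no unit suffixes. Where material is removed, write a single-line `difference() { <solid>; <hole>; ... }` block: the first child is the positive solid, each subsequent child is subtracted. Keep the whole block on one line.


difference() { cube([2694, 211, 2666]); translate([557, 0, 743]) cube([833, 211, 1026]); }


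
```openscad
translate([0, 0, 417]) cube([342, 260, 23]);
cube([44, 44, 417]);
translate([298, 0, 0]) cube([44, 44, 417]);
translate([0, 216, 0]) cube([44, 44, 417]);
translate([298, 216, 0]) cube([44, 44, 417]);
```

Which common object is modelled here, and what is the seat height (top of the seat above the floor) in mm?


A stool. The seat height is 440 mm.

A 342×260×23 slab at z = 417 on four corner posts — a stool. The seat top is 417 + 23 = 440 mm.


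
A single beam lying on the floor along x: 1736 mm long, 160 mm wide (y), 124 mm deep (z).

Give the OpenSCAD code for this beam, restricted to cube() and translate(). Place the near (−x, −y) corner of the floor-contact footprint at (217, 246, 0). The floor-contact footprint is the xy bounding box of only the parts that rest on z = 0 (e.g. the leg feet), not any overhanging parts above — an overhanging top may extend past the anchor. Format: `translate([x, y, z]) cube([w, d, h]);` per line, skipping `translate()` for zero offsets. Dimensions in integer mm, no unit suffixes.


translate([217, 246, 0]) cube([1736, 160, 124]);


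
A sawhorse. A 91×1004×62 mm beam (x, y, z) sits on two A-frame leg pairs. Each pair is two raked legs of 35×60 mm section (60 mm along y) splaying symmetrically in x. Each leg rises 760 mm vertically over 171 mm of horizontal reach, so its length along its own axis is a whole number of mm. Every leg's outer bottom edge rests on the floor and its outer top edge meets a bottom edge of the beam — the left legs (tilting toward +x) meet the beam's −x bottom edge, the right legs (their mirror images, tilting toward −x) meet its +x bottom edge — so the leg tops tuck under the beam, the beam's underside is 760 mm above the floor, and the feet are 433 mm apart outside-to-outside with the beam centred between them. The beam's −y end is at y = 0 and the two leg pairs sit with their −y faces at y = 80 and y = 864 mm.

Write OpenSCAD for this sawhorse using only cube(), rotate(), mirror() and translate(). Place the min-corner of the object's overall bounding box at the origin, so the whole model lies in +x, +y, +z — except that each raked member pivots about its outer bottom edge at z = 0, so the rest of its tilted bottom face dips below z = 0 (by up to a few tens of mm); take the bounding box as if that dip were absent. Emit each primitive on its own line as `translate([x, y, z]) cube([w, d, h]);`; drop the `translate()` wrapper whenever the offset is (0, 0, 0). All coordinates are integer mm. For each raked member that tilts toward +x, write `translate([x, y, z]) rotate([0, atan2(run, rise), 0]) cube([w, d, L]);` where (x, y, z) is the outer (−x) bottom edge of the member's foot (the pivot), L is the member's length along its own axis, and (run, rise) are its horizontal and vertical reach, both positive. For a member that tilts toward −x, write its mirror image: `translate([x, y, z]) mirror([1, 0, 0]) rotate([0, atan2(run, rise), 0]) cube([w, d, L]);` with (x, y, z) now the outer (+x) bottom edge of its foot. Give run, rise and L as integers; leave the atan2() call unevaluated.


translate([171, 0, 760]) cube([91, 1004, 62]);
translate([0, 80, 0]) rotate([0, atan2(171, 760), 0]) cube([35, 60, 779]);
translate([433, 80, 0]) mirror([1, 0, 0]) rotate([0, atan2(171, 760), 0]) cube([35, 60, 779]);
translate([0, 864, 0]) rotate([0, atan2(171, 760), 0]) cube([35, 60, 779]);
translate([433, 864, 0]) mirror([1, 0, 0]) rotate([0, atan2(171, 760), 0]) cube([35, 60, 779]);


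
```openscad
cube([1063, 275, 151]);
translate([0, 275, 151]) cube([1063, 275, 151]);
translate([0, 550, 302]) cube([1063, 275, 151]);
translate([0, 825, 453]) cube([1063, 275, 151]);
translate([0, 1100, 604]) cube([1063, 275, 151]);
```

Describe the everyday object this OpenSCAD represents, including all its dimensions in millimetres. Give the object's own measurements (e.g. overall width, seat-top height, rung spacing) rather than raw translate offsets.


A straight staircase of 5 solid steps. Each step is 1063 mm wide (x), 275 mm deep (y, the going) and 151 mm tall (the rise). The first step rests on the floor; each subsequent step sits one going further in +y and one rise higher in +z, directly behind and above the previous step with no overlap.


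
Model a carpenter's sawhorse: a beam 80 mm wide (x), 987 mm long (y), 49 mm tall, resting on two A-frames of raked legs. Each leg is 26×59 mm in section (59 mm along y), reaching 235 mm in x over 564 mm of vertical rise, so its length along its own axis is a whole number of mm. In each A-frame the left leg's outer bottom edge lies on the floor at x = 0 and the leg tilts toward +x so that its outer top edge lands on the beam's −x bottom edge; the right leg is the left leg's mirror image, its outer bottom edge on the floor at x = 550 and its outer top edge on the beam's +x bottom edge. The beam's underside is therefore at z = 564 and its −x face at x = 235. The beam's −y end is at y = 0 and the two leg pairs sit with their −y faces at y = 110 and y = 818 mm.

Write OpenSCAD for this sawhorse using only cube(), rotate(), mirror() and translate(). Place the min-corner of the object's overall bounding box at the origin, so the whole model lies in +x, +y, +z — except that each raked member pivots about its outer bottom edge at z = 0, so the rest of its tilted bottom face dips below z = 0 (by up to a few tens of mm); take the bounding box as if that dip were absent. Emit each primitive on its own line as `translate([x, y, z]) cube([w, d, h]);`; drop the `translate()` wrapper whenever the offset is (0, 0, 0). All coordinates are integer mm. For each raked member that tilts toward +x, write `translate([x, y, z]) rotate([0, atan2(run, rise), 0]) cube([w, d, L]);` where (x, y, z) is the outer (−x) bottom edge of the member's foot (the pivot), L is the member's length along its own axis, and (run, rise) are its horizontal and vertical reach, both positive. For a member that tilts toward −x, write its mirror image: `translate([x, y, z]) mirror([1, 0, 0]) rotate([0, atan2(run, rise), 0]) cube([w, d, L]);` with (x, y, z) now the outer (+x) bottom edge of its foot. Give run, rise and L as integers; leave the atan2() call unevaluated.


// leg length = √(235² + 564²) = 611
// right-leg outer foot x = 2·235 + 80 = 550
// beam min-corner = (235, 0, 564)
translate([235, 0, 564]) cube([80, 987, 49]);
translate([0, 110, 0]) rotate([0, atan2(235, 564), 0]) cube([26, 59, 611]);
translate([550, 110, 0]) mirror([1, 0, 0]) rotate([0, atan2(235, 564), 0]) cube([26, 59, 611]);
translate([0, 818, 0]) rotate([0, atan2(235, 564), 0]) cube([26, 59, 611]);
translate([550, 818, 0]) mirror([1, 0, 0]) rotate([0, atan2(235, 564), 0]) cube([26, 59, 611]);


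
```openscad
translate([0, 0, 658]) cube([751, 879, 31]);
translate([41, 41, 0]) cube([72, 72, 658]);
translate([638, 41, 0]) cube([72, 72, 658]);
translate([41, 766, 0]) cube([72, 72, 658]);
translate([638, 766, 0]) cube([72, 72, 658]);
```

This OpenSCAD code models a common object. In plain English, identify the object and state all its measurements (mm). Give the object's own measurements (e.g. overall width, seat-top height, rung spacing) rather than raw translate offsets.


A table: top 751 mm (x) × 879 mm (y), 31 mm thick, upper face at z = 689 mm, on four 72×72 mm square legs, each inset 41 mm from the nearest pair of top edges from z = 0 to the bottom of the top.


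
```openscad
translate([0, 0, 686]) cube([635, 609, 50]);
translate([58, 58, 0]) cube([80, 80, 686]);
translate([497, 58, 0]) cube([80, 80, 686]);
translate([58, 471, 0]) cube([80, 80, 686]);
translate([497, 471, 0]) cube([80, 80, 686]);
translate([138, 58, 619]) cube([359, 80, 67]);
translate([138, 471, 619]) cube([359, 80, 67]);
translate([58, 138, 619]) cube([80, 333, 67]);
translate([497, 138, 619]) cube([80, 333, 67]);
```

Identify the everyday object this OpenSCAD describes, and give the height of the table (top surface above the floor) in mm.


A table. The table height is 736 mm.

A 635×609×50 slab sits at z = 686 on four 80 mm square posts — a table. The top surface is at 686 + 50 = 736 mm.


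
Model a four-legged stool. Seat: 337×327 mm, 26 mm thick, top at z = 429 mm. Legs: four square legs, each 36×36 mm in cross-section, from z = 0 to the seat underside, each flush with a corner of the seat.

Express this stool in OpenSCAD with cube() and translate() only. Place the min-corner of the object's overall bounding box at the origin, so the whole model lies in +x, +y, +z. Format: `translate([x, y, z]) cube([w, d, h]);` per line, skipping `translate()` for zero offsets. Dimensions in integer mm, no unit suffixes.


translate([0, 0, 403]) cube([337, 327, 26]);
cube([36, 36, 403]);
translate([301, 0, 0]) cube([36, 36, 403]);
translate([0, 291, 0]) cube([36, 36, 403]);
translate([301, 291, 0]) cube([36, 36, 403]);


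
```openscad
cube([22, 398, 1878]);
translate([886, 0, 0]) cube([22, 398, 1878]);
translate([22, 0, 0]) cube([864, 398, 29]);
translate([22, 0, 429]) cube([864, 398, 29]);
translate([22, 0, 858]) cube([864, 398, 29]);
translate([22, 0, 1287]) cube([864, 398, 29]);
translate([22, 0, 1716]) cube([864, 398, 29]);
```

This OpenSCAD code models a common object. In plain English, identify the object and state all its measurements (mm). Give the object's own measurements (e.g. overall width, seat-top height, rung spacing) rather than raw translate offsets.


An open bookshelf. Two side panels, each 22 mm thick, 398 mm deep and 1878 mm tall, stand 908 mm apart (outside-to-outside). Between them sit 5 shelves, each 29 mm thick and 398 mm deep, spanning the full gap between the sides. The bottom shelf rests on the floor (its underside at z = 0) and the clear gap between one shelf's top and the next shelf's underside is 400 mm.


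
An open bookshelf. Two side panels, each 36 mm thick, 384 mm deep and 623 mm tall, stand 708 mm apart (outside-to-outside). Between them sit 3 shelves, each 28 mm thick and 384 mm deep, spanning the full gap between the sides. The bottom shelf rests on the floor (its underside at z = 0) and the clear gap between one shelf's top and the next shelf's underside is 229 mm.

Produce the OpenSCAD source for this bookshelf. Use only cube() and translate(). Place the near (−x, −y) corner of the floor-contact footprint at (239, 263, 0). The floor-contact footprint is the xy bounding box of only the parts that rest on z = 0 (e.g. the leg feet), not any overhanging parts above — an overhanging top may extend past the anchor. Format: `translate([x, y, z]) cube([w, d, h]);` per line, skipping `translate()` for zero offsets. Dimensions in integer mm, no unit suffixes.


translate([239, 263, 0]) cube([36, 384, 623]);
translate([911, 263, 0]) cube([36, 384, 623]);
translate([275, 263, 0]) cube([636, 384, 28]);
translate([275, 263, 257]) cube([636, 384, 28]);
translate([275, 263, 514]) cube([636, 384, 28]);


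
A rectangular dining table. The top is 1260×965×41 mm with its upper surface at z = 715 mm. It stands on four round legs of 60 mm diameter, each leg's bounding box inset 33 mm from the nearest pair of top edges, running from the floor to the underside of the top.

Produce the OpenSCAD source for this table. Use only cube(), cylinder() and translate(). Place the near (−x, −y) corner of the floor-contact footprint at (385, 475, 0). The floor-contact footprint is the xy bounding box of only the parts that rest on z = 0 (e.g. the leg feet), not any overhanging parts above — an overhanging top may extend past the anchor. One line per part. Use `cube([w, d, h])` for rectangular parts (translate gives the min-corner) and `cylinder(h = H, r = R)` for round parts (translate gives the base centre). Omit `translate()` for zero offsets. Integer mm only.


translate([352, 442, 674]) cube([1260, 965, 41]);
translate([415, 505, 0]) cylinder(h = 674, r = 30);
translate([1549, 505, 0]) cylinder(h = 674, r = 30);
translate([415, 1344, 0]) cylinder(h = 674, r = 30);
translate([1549, 1344, 0]) cylinder(h = 674, r = 30);


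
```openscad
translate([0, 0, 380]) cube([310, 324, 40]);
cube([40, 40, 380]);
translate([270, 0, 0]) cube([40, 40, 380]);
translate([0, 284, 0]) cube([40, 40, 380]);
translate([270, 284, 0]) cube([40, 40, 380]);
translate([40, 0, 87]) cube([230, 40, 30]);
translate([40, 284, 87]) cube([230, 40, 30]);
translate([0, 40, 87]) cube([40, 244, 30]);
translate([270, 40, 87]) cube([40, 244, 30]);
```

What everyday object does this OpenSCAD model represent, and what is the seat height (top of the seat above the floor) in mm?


A stool. The seat height is 420 mm.

A 310×324×40 slab at z = 380 on four corner posts — a stool. The seat top is 380 + 40 = 420 mm.


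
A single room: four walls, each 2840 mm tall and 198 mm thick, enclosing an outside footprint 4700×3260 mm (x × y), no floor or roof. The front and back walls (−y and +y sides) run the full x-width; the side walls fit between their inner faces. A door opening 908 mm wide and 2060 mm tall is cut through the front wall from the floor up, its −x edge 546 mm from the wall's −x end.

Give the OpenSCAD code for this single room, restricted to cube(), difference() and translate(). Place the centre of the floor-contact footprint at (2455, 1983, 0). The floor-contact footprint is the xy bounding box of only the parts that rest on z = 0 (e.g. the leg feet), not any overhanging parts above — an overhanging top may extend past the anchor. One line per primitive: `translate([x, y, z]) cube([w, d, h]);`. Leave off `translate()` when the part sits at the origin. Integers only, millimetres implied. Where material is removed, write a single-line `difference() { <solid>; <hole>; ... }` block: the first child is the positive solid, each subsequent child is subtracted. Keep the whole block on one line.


difference() { translate([105, 353, 0]) cube([4700, 198, 2840]); translate([651, 353, 0]) cube([908, 198, 2060]); }
translate([105, 3415, 0]) cube([4700, 198, 2840]);
translate([105, 551, 0]) cube([198, 2864, 2840]);
translate([4607, 551, 0]) cube([198, 2864, 2840]);


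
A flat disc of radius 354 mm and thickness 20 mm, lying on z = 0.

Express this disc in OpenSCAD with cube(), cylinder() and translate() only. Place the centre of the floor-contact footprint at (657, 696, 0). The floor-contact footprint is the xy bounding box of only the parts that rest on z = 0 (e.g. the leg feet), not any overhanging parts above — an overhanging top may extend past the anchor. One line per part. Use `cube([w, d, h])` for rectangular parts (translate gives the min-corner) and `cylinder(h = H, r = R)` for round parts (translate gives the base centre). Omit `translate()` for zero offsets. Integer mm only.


translate([657, 696, 0]) cylinder(h = 20, r = 354);


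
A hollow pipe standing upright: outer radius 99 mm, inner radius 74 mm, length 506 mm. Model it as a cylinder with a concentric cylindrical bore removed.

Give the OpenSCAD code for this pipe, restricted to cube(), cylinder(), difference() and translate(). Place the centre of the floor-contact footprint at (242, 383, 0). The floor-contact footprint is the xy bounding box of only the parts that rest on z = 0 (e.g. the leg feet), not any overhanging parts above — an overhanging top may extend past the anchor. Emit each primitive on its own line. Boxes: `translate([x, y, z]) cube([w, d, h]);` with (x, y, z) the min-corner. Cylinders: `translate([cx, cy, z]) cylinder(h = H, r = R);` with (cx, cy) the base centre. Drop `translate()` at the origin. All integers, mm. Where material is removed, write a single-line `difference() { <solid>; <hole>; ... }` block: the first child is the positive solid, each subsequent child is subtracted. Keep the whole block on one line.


difference() { translate([242, 383, 0]) cylinder(h = 506, r = 99); translate([242, 383, 0]) cylinder(h = 506, r = 74); }


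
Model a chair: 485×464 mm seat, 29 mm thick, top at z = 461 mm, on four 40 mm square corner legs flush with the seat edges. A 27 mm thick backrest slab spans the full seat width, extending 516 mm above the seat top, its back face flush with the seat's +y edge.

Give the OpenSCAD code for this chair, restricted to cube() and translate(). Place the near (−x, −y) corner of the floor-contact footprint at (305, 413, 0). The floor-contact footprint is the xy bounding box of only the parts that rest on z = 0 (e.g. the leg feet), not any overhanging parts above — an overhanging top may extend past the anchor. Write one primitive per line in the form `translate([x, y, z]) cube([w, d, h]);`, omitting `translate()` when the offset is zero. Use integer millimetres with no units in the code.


translate([305, 413, 432]) cube([485, 464, 29]);
translate([305, 413, 0]) cube([40, 40, 432]);
translate([750, 413, 0]) cube([40, 40, 432]);
translate([305, 837, 0]) cube([40, 40, 432]);
translate([750, 837, 0]) cube([40, 40, 432]);
translate([305, 850, 461]) cube([485, 27, 516]);


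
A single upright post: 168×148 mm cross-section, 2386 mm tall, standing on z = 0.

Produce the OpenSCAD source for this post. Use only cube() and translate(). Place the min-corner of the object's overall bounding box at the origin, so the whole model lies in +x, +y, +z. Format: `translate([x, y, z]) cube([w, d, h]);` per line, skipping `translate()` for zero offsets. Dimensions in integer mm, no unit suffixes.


cube([168, 148, 2386]);


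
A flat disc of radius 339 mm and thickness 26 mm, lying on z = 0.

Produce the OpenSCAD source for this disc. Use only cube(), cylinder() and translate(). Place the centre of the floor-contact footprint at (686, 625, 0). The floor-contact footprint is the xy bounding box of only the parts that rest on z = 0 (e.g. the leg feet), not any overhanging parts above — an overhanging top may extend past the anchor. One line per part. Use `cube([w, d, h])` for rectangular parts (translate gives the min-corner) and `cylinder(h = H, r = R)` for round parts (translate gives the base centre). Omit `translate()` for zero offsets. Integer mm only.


translate([686, 625, 0]) cylinder(h = 26, r = 339);


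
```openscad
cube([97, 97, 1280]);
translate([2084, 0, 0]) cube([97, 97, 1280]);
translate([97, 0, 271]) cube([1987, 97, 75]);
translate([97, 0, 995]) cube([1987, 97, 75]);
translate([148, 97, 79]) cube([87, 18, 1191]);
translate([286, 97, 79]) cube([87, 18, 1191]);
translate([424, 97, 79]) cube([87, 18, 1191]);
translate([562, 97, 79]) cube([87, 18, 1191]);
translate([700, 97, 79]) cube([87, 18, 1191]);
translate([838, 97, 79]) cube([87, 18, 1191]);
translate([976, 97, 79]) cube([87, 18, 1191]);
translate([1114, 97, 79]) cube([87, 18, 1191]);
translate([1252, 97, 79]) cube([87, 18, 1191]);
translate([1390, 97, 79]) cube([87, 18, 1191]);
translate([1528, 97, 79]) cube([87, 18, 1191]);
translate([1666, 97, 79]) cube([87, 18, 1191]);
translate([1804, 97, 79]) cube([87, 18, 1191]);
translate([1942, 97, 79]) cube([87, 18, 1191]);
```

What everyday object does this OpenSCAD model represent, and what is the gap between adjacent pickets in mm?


A fence section. The picket gap is 51 mm.

Two posts, two rails, 14 pickets — a fence section. Span 1987 mm holds 14 pickets of 87 mm with 15 equal gaps: ⌊(1987 − 14·87) / 15⌋ = 51 mm.


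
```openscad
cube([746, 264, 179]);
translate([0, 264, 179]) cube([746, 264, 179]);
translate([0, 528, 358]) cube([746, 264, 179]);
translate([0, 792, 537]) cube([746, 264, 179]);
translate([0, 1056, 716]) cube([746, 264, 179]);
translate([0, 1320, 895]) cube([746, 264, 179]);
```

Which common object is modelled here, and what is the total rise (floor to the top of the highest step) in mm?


A staircase. The total rise is 1074 mm.

6 identical blocks, each offset up and back from the previous — a staircase. Each step is 179 mm tall and there are 6 of them, so the total rise is 6 × 179 = 1074 mm.


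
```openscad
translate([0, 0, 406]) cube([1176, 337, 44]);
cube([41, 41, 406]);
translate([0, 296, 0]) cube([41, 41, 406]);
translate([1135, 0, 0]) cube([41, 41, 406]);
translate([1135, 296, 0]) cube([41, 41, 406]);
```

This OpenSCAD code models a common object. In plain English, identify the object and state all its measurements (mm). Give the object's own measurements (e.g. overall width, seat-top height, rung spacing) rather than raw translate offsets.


A bench: a 1176×337 mm seat slab, 44 mm thick, top at z = 450 mm, on four 41×41 mm square legs flush with the seat corners and standing on z = 0.


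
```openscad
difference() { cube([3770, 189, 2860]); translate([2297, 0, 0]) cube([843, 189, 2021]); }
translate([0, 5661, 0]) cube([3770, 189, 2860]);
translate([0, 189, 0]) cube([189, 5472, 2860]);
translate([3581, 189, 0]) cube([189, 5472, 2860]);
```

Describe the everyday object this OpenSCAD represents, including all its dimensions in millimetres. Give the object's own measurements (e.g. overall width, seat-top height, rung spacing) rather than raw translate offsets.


A single room: four walls, each 2860 mm tall and 189 mm thick, enclosing an outside footprint 3770×5850 mm (x × y), no floor or roof. The front and back walls (−y and +y sides) run the full x-width; the side walls fit between their inner faces. A door opening 843 mm wide and 2021 mm tall is cut through the front wall from the floor up, its −x edge 2297 mm from the wall's −x end.


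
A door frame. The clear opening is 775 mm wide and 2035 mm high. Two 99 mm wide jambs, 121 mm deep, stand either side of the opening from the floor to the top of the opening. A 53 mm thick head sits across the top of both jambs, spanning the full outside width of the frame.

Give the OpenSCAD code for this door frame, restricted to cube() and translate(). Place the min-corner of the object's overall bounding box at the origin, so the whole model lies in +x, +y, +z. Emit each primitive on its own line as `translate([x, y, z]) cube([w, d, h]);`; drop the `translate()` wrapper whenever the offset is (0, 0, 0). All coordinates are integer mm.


cube([99, 121, 2035]);
translate([874, 0, 0]) cube([99, 121, 2035]);
translate([0, 0, 2035]) cube([973, 121, 53]);


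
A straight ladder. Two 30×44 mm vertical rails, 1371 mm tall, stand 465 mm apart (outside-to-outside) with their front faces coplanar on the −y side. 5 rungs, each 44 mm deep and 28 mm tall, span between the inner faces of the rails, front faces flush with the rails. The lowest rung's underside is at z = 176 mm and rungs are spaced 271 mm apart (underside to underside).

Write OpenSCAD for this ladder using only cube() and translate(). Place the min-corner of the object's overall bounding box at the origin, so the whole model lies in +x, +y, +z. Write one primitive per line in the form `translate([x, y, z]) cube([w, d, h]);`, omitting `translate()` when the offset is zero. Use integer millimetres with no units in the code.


// rung span = 465 - 2*30 = 405
// rung[k] z = 176 + k*271
cube([30, 44, 1371]);
translate([435, 0, 0]) cube([30, 44, 1371]);
translate([30, 0, 176]) cube([405, 44, 28]);
translate([30, 0, 447]) cube([405, 44, 28]);
translate([30, 0, 718]) cube([405, 44, 28]);
translate([30, 0, 989]) cube([405, 44, 28]);
translate([30, 0, 1260]) cube([405, 44, 28]);


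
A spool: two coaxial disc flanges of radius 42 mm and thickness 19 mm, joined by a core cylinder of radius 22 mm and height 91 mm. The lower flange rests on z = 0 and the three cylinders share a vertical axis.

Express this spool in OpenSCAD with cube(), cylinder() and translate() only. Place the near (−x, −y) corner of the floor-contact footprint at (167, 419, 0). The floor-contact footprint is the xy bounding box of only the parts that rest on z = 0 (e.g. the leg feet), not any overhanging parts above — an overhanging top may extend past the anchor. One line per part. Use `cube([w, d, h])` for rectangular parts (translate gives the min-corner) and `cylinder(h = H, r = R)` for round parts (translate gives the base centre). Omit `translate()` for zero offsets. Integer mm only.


translate([209, 461, 0]) cylinder(h = 19, r = 42);
translate([209, 461, 19]) cylinder(h = 91, r = 22);
translate([209, 461, 110]) cylinder(h = 19, r = 42);


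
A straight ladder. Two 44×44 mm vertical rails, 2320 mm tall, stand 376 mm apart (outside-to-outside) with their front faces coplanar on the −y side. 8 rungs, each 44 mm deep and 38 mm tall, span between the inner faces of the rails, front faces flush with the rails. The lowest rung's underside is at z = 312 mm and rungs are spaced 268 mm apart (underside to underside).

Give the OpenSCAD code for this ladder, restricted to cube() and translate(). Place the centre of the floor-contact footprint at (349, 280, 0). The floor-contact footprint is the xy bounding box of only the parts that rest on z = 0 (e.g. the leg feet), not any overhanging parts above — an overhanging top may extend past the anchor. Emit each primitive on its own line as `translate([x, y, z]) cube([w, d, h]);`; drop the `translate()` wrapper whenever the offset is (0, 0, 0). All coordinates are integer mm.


// rung span = 376 - 2*44 = 288
// rung[k] z = 312 + k*268
translate([161, 258, 0]) cube([44, 44, 2320]);
translate([493, 258, 0]) cube([44, 44, 2320]);
translate([205, 258, 312]) cube([288, 44, 38]);
translate([205, 258, 580]) cube([288, 44, 38]);
translate([205, 258, 848]) cube([288, 44, 38]);
translate([205, 258, 1116]) cube([288, 44, 38]);
translate([205, 258, 1384]) cube([288, 44, 38]);
translate([205, 258, 1652]) cube([288, 44, 38]);
translate([205, 258, 1920]) cube([288, 44, 38]);
translate([205, 258, 2188]) cube([288, 44, 38]);


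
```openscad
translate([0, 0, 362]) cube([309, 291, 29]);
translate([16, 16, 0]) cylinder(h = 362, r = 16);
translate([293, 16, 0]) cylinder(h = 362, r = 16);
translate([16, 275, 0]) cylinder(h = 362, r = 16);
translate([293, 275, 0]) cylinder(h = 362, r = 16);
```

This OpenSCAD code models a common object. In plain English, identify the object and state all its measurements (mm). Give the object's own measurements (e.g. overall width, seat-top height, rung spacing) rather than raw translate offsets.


A simple wooden stool: a rectangular seat 309 mm (x) by 291 mm (y), 29 mm thick, top face at z = 391 mm, on four round legs, each 32 mm in diameter. The legs rest on z = 0, each leg's axis is inset half a diameter from the nearest pair of seat edges (so the leg's bounding box is flush with the corner).


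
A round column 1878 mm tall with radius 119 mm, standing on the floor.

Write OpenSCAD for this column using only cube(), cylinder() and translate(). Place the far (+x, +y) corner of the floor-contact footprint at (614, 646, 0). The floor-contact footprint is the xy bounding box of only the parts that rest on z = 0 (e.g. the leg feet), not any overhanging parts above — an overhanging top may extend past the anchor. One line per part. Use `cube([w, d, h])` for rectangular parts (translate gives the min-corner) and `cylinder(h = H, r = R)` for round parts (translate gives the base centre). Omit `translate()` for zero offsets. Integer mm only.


translate([495, 527, 0]) cylinder(h = 1878, r = 119);


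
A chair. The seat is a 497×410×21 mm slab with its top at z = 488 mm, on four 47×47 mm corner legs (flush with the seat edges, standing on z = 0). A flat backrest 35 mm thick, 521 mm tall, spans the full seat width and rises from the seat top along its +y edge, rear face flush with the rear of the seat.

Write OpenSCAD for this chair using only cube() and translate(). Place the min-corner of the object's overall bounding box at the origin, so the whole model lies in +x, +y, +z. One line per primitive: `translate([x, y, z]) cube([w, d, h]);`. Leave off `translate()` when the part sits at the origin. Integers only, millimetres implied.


// leg_h = 488 - 21 = 467
translate([0, 0, 467]) cube([497, 410, 21]);
cube([47, 47, 467]);
translate([450, 0, 0]) cube([47, 47, 467]);
translate([0, 363, 0]) cube([47, 47, 467]);
translate([450, 363, 0]) cube([47, 47, 467]);
translate([0, 375, 488]) cube([497, 35, 521]);


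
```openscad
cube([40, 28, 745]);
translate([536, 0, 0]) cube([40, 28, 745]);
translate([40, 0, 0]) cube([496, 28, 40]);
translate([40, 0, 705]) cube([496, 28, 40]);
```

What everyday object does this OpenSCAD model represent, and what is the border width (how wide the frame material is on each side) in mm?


A picture frame. The border width is 40 mm.

Four thin pieces enclosing a rectangular opening — a picture frame. The two full-height stiles are 745 mm tall; the top rail sits at z = 705 and is 40 mm tall, so the border above the opening is 745 − 705 = 40 mm, matching the stile x-width.


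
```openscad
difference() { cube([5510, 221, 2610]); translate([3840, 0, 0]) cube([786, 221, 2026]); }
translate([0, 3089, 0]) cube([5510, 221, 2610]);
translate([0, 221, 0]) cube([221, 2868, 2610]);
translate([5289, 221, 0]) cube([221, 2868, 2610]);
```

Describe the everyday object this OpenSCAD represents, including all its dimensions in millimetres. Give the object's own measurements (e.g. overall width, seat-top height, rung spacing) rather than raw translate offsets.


A single room: four walls, each 2610 mm tall and 221 mm thick, enclosing an outside footprint 5510×3310 mm (x × y), no floor or roof. The front and back walls (−y and +y sides) run the full x-width; the side walls fit between their inner faces. A door opening 786 mm wide and 2026 mm tall is cut through the front wall from the floor up, its −x edge 3840 mm from the wall's −x end.


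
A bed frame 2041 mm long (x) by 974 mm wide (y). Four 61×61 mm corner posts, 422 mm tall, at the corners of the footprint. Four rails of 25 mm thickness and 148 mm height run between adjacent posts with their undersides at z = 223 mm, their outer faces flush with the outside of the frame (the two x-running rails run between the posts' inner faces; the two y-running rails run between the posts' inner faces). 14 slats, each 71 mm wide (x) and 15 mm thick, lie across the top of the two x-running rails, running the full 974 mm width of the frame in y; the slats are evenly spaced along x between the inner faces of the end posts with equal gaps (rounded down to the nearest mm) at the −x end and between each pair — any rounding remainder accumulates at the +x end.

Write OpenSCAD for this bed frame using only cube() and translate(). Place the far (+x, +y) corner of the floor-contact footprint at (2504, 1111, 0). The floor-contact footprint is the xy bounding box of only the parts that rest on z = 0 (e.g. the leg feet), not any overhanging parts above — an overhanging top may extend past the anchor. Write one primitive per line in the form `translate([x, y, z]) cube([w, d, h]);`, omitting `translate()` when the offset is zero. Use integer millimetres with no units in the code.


// slat z = rail_z + rail_h = 223 + 148 = 371
// slat gap = ⌊(1919 − 14·71) / 15⌋ = 61
translate([463, 137, 0]) cube([61, 61, 422]);
translate([463, 1050, 0]) cube([61, 61, 422]);
translate([2443, 137, 0]) cube([61, 61, 422]);
translate([2443, 1050, 0]) cube([61, 61, 422]);
translate([524, 137, 223]) cube([1919, 25, 148]);
translate([524, 1086, 223]) cube([1919, 25, 148]);
translate([463, 198, 223]) cube([25, 852, 148]);
translate([2479, 198, 223]) cube([25, 852, 148]);
translate([585, 137, 371]) cube([71, 974, 15]);
translate([717, 137, 371]) cube([71, 974, 15]);
translate([849, 137, 371]) cube([71, 974, 15]);
translate([981, 137, 371]) cube([71, 974, 15]);
translate([1113, 137, 371]) cube([71, 974, 15]);
translate([1245, 137, 371]) cube([71, 974, 15]);
translate([1377, 137, 371]) cube([71, 974, 15]);
translate([1509, 137, 371]) cube([71, 974, 15]);
translate([1641, 137, 371]) cube([71, 974, 15]);
translate([1773, 137, 371]) cube([71, 974, 15]);
translate([1905, 137, 371]) cube([71, 974, 15]);
translate([2037, 137, 371]) cube([71, 974, 15]);
translate([2169, 137, 371]) cube([71, 974, 15]);
translate([2301, 137, 371]) cube([71, 974, 15]);
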